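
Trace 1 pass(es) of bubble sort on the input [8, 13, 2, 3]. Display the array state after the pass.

After pass 1: [8, 2, 3, 13] (2 swaps)
Total swaps: 2


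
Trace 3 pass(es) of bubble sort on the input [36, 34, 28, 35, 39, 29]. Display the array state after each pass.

After pass 1: [34, 28, 35, 36, 29, 39] (4 swaps)
After pass 2: [28, 34, 35, 29, 36, 39] (2 swaps)
After pass 3: [28, 34, 29, 35, 36, 39] (1 swaps)
Total swaps: 7


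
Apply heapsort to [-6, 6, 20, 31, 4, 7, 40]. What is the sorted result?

Build heap: [40, 31, 20, 6, 4, 7, -6]
Extract 40: [31, 6, 20, -6, 4, 7, 40]
Extract 31: [20, 6, 7, -6, 4, 31, 40]
Extract 20: [7, 6, 4, -6, 20, 31, 40]
Extract 7: [6, -6, 4, 7, 20, 31, 40]
Extract 6: [4, -6, 6, 7, 20, 31, 40]
Extract 4: [-6, 4, 6, 7, 20, 31, 40]


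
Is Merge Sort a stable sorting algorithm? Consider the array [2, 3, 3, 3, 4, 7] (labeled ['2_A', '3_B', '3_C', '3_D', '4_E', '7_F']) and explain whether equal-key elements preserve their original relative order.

Trace Merge Sort on the labeled array (the key is the number; the letter only tracks identity):
  Merge [3_B] + [3_C] -> [3_B, 3_C]
  Merge [2_A] + [3_B, 3_C] -> [2_A, 3_B, 3_C]
  Merge [4_E] + [7_F] -> [4_E, 7_F]
  Merge [3_D] + [4_E, 7_F] -> [3_D, 4_E, 7_F]
  Merge [2_A, 3_B, 3_C] + [3_D, 4_E, 7_F] -> [2_A, 3_B, 3_C, 3_D, 4_E, 7_F]
Final order: [2_A, 3_B, 3_C, 3_D, 4_E, 7_F]
Equal keys:
  value 3: originally 3_B, 3_C, 3_D; after sorting 3_B, 3_C, 3_D -> order preserved
All equal keys kept their original relative order. Merge Sort is stable: when the heads of the two halves are equal the merge takes from the left half first.
Answer: Stable


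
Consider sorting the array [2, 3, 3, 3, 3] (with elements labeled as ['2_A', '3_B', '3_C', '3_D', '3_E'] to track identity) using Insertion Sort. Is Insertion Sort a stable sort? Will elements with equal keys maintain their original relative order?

Trace Insertion Sort on the labeled array (the key is the number; the letter only tracks identity):
  Insert 3_B at index 1: [2_A, 3_B, 3_C, 3_D, 3_E]
  Insert 3_C at index 2: [2_A, 3_B, 3_C, 3_D, 3_E]
  Insert 3_D at index 3: [2_A, 3_B, 3_C, 3_D, 3_E]
  Insert 3_E at index 4: [2_A, 3_B, 3_C, 3_D, 3_E]
Final order: [2_A, 3_B, 3_C, 3_D, 3_E]
Equal keys:
  value 3: originally 3_B, 3_C, 3_D, 3_E; after sorting 3_B, 3_C, 3_D, 3_E -> order preserved
All equal keys kept their original relative order. Insertion Sort is stable: elements are shifted only while they are strictly greater than the key, so a key is inserted after any equal elements already placed.
Answer: Stable


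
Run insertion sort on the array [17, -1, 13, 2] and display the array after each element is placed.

First element 17 is already 'sorted'
Insert -1: shifted 1 elements -> [-1, 17, 13, 2]
Insert 13: shifted 1 elements -> [-1, 13, 17, 2]
Insert 2: shifted 2 elements -> [-1, 2, 13, 17]


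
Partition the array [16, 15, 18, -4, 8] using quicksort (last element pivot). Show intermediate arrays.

Partition 1: pivot=8 at index 1 -> [-4, 8, 18, 16, 15]
Partition 2: pivot=15 at index 2 -> [-4, 8, 15, 16, 18]
Partition 3: pivot=18 at index 4 -> [-4, 8, 15, 16, 18]


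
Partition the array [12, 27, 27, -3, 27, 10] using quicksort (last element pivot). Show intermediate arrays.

Partition 1: pivot=10 at index 1 -> [-3, 10, 27, 12, 27, 27]
Partition 2: pivot=27 at index 5 -> [-3, 10, 27, 12, 27, 27]
Partition 3: pivot=27 at index 4 -> [-3, 10, 27, 12, 27, 27]
Partition 4: pivot=12 at index 2 -> [-3, 10, 12, 27, 27, 27]


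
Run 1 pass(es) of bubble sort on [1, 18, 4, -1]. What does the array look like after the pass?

After pass 1: [1, 4, -1, 18] (2 swaps)
Total swaps: 2


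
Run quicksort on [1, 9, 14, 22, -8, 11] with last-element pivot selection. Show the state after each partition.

Partition 1: pivot=11 at index 3 -> [1, 9, -8, 11, 14, 22]
Partition 2: pivot=-8 at index 0 -> [-8, 9, 1, 11, 14, 22]
Partition 3: pivot=1 at index 1 -> [-8, 1, 9, 11, 14, 22]
Partition 4: pivot=22 at index 5 -> [-8, 1, 9, 11, 14, 22]


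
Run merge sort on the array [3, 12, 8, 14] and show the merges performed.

Divide and conquer:
  Merge [3] + [12] -> [3, 12]
  Merge [8] + [14] -> [8, 14]
  Merge [3, 12] + [8, 14] -> [3, 8, 12, 14]


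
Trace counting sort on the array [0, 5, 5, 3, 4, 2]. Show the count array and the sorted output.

Count array: [1, 0, 1, 1, 1, 2]
(count[i] = number of elements equal to i)
Cumulative count: [1, 1, 2, 3, 4, 6]
Sorted: [0, 2, 3, 4, 5, 5]


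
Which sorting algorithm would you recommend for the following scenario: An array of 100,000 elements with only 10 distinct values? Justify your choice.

Best choice: 3-way quicksort or Counting sort
Reason: 3-way (Dutch national flag) partitioning groups every copy of the pivot together, so with only d=10 distinct keys quicksort finishes in O(n log d) expected time, which is effectively linear; counting sort runs in O(n + k) where k is the size of the key range (not the number of distinct values), so it is linear when the 10 values are integers drawn from a small known range


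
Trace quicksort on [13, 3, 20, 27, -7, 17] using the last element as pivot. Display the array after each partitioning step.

Partition 1: pivot=17 at index 3 -> [13, 3, -7, 17, 20, 27]
Partition 2: pivot=-7 at index 0 -> [-7, 3, 13, 17, 20, 27]
Partition 3: pivot=13 at index 2 -> [-7, 3, 13, 17, 20, 27]
Partition 4: pivot=27 at index 5 -> [-7, 3, 13, 17, 20, 27]


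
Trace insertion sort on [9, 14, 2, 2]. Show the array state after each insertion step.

First element 9 is already 'sorted'
Insert 14: shifted 0 elements -> [9, 14, 2, 2]
Insert 2: shifted 2 elements -> [2, 9, 14, 2]
Insert 2: shifted 2 elements -> [2, 2, 9, 14]


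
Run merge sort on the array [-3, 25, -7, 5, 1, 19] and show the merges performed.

Divide and conquer:
  Merge [25] + [-7] -> [-7, 25]
  Merge [-3] + [-7, 25] -> [-7, -3, 25]
  Merge [1] + [19] -> [1, 19]
  Merge [5] + [1, 19] -> [1, 5, 19]
  Merge [-7, -3, 25] + [1, 5, 19] -> [-7, -3, 1, 5, 19, 25]


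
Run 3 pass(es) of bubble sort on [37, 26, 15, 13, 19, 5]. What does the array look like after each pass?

After pass 1: [26, 15, 13, 19, 5, 37] (5 swaps)
After pass 2: [15, 13, 19, 5, 26, 37] (4 swaps)
After pass 3: [13, 15, 5, 19, 26, 37] (2 swaps)
Total swaps: 11


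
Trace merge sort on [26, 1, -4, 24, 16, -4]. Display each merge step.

Divide and conquer:
  Merge [1] + [-4] -> [-4, 1]
  Merge [26] + [-4, 1] -> [-4, 1, 26]
  Merge [16] + [-4] -> [-4, 16]
  Merge [24] + [-4, 16] -> [-4, 16, 24]
  Merge [-4, 1, 26] + [-4, 16, 24] -> [-4, -4, 1, 16, 24, 26]


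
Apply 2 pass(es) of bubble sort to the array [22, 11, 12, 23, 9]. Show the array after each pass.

After pass 1: [11, 12, 22, 9, 23] (3 swaps)
After pass 2: [11, 12, 9, 22, 23] (1 swaps)
Total swaps: 4


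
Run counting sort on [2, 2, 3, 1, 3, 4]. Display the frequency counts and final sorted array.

Count array: [0, 1, 2, 2, 1]
(count[i] = number of elements equal to i)
Cumulative count: [0, 1, 3, 5, 6]
Sorted: [1, 2, 2, 3, 3, 4]


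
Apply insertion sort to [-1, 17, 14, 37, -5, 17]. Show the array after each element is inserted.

First element -1 is already 'sorted'
Insert 17: shifted 0 elements -> [-1, 17, 14, 37, -5, 17]
Insert 14: shifted 1 elements -> [-1, 14, 17, 37, -5, 17]
Insert 37: shifted 0 elements -> [-1, 14, 17, 37, -5, 17]
Insert -5: shifted 4 elements -> [-5, -1, 14, 17, 37, 17]
Insert 17: shifted 1 elements -> [-5, -1, 14, 17, 17, 37]


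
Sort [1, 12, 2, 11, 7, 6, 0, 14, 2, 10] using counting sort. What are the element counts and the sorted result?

Count array: [1, 1, 2, 0, 0, 0, 1, 1, 0, 0, 1, 1, 1, 0, 1]
(count[i] = number of elements equal to i)
Cumulative count: [1, 2, 4, 4, 4, 4, 5, 6, 6, 6, 7, 8, 9, 9, 10]
Sorted: [0, 1, 2, 2, 6, 7, 10, 11, 12, 14]


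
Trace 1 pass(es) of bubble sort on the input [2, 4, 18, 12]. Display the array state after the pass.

After pass 1: [2, 4, 12, 18] (1 swaps)
Total swaps: 1


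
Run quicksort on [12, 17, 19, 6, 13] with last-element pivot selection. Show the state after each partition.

Partition 1: pivot=13 at index 2 -> [12, 6, 13, 17, 19]
Partition 2: pivot=6 at index 0 -> [6, 12, 13, 17, 19]
Partition 3: pivot=19 at index 4 -> [6, 12, 13, 17, 19]


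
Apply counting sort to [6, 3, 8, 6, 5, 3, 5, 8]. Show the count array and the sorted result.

Count array: [0, 0, 0, 2, 0, 2, 2, 0, 2]
(count[i] = number of elements equal to i)
Cumulative count: [0, 0, 0, 2, 2, 4, 6, 6, 8]
Sorted: [3, 3, 5, 5, 6, 6, 8, 8]


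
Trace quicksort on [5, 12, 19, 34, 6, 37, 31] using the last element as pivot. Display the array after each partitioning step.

Partition 1: pivot=31 at index 4 -> [5, 12, 19, 6, 31, 37, 34]
Partition 2: pivot=6 at index 1 -> [5, 6, 19, 12, 31, 37, 34]
Partition 3: pivot=12 at index 2 -> [5, 6, 12, 19, 31, 37, 34]
Partition 4: pivot=34 at index 5 -> [5, 6, 12, 19, 31, 34, 37]


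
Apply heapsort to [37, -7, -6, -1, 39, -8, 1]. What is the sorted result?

Build heap: [39, 37, 1, -1, -7, -8, -6]
Extract 39: [37, -1, 1, -6, -7, -8, 39]
Extract 37: [1, -1, -8, -6, -7, 37, 39]
Extract 1: [-1, -6, -8, -7, 1, 37, 39]
Extract -1: [-6, -7, -8, -1, 1, 37, 39]
Extract -6: [-7, -8, -6, -1, 1, 37, 39]
Extract -7: [-8, -7, -6, -1, 1, 37, 39]


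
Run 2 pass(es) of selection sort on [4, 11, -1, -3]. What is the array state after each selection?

Pass 1: Select minimum -3 at index 3, swap -> [-3, 11, -1, 4]
Pass 2: Select minimum -1 at index 2, swap -> [-3, -1, 11, 4]


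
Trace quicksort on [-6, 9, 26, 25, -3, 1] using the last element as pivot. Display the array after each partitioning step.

Partition 1: pivot=1 at index 2 -> [-6, -3, 1, 25, 9, 26]
Partition 2: pivot=-3 at index 1 -> [-6, -3, 1, 25, 9, 26]
Partition 3: pivot=26 at index 5 -> [-6, -3, 1, 25, 9, 26]
Partition 4: pivot=9 at index 3 -> [-6, -3, 1, 9, 25, 26]


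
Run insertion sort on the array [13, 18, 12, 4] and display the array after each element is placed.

First element 13 is already 'sorted'
Insert 18: shifted 0 elements -> [13, 18, 12, 4]
Insert 12: shifted 2 elements -> [12, 13, 18, 4]
Insert 4: shifted 3 elements -> [4, 12, 13, 18]


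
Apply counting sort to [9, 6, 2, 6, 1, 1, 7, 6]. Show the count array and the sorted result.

Count array: [0, 2, 1, 0, 0, 0, 3, 1, 0, 1]
(count[i] = number of elements equal to i)
Cumulative count: [0, 2, 3, 3, 3, 3, 6, 7, 7, 8]
Sorted: [1, 1, 2, 6, 6, 6, 7, 9]


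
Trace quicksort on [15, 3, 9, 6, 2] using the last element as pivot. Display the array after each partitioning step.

Partition 1: pivot=2 at index 0 -> [2, 3, 9, 6, 15]
Partition 2: pivot=15 at index 4 -> [2, 3, 9, 6, 15]
Partition 3: pivot=6 at index 2 -> [2, 3, 6, 9, 15]


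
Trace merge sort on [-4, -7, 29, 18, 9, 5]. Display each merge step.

Divide and conquer:
  Merge [-7] + [29] -> [-7, 29]
  Merge [-4] + [-7, 29] -> [-7, -4, 29]
  Merge [9] + [5] -> [5, 9]
  Merge [18] + [5, 9] -> [5, 9, 18]
  Merge [-7, -4, 29] + [5, 9, 18] -> [-7, -4, 5, 9, 18, 29]


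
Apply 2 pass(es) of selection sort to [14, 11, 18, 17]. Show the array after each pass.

Pass 1: Select minimum 11 at index 1, swap -> [11, 14, 18, 17]
Pass 2: Select minimum 14 at index 1, swap -> [11, 14, 18, 17]


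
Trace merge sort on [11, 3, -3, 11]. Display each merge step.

Divide and conquer:
  Merge [11] + [3] -> [3, 11]
  Merge [-3] + [11] -> [-3, 11]
  Merge [3, 11] + [-3, 11] -> [-3, 3, 11, 11]


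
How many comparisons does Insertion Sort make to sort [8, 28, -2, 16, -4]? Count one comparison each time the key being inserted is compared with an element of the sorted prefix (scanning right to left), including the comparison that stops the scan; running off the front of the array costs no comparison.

Insert 28: 8 <= 28 (stop) = 1 comparison(s) -> [8, 28, -2, 16, -4]
Insert -2: 28 > -2 (shift), 8 > -2 (shift), reached front = 2 comparison(s) -> [-2, 8, 28, 16, -4]
Insert 16: 28 > 16 (shift), 8 <= 16 (stop) = 2 comparison(s) -> [-2, 8, 16, 28, -4]
Insert -4: 28 > -4 (shift), 16 > -4 (shift), 8 > -4 (shift), -2 > -4 (shift), reached front = 4 comparison(s) -> [-4, -2, 8, 16, 28]
Total comparisons: 1 + 2 + 2 + 4 = 9


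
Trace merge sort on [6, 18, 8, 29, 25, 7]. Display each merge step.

Divide and conquer:
  Merge [18] + [8] -> [8, 18]
  Merge [6] + [8, 18] -> [6, 8, 18]
  Merge [25] + [7] -> [7, 25]
  Merge [29] + [7, 25] -> [7, 25, 29]
  Merge [6, 8, 18] + [7, 25, 29] -> [6, 7, 8, 18, 25, 29]


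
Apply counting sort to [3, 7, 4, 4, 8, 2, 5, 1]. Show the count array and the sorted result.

Count array: [0, 1, 1, 1, 2, 1, 0, 1, 1]
(count[i] = number of elements equal to i)
Cumulative count: [0, 1, 2, 3, 5, 6, 6, 7, 8]
Sorted: [1, 2, 3, 4, 4, 5, 7, 8]


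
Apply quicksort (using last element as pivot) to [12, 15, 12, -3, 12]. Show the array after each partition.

Partition 1: pivot=12 at index 3 -> [12, 12, -3, 12, 15]
Partition 2: pivot=-3 at index 0 -> [-3, 12, 12, 12, 15]
Partition 3: pivot=12 at index 2 -> [-3, 12, 12, 12, 15]


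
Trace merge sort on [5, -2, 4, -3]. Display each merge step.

Divide and conquer:
  Merge [5] + [-2] -> [-2, 5]
  Merge [4] + [-3] -> [-3, 4]
  Merge [-2, 5] + [-3, 4] -> [-3, -2, 4, 5]


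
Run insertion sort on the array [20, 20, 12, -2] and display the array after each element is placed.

First element 20 is already 'sorted'
Insert 20: shifted 0 elements -> [20, 20, 12, -2]
Insert 12: shifted 2 elements -> [12, 20, 20, -2]
Insert -2: shifted 3 elements -> [-2, 12, 20, 20]


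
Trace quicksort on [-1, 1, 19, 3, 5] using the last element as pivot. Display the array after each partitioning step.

Partition 1: pivot=5 at index 3 -> [-1, 1, 3, 5, 19]
Partition 2: pivot=3 at index 2 -> [-1, 1, 3, 5, 19]
Partition 3: pivot=1 at index 1 -> [-1, 1, 3, 5, 19]


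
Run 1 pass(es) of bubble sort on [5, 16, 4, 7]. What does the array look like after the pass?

After pass 1: [5, 4, 7, 16] (2 swaps)
Total swaps: 2


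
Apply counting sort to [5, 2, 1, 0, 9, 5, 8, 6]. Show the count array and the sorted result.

Count array: [1, 1, 1, 0, 0, 2, 1, 0, 1, 1]
(count[i] = number of elements equal to i)
Cumulative count: [1, 2, 3, 3, 3, 5, 6, 6, 7, 8]
Sorted: [0, 1, 2, 5, 5, 6, 8, 9]


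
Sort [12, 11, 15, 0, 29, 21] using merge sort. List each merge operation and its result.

Divide and conquer:
  Merge [11] + [15] -> [11, 15]
  Merge [12] + [11, 15] -> [11, 12, 15]
  Merge [29] + [21] -> [21, 29]
  Merge [0] + [21, 29] -> [0, 21, 29]
  Merge [11, 12, 15] + [0, 21, 29] -> [0, 11, 12, 15, 21, 29]


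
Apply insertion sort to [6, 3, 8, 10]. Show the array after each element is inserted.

First element 6 is already 'sorted'
Insert 3: shifted 1 elements -> [3, 6, 8, 10]
Insert 8: shifted 0 elements -> [3, 6, 8, 10]
Insert 10: shifted 0 elements -> [3, 6, 8, 10]


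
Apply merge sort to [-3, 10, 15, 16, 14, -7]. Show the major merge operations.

Divide and conquer:
  Merge [10] + [15] -> [10, 15]
  Merge [-3] + [10, 15] -> [-3, 10, 15]
  Merge [14] + [-7] -> [-7, 14]
  Merge [16] + [-7, 14] -> [-7, 14, 16]
  Merge [-3, 10, 15] + [-7, 14, 16] -> [-7, -3, 10, 14, 15, 16]


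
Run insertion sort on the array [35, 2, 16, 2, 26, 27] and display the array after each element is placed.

First element 35 is already 'sorted'
Insert 2: shifted 1 elements -> [2, 35, 16, 2, 26, 27]
Insert 16: shifted 1 elements -> [2, 16, 35, 2, 26, 27]
Insert 2: shifted 2 elements -> [2, 2, 16, 35, 26, 27]
Insert 26: shifted 1 elements -> [2, 2, 16, 26, 35, 27]
Insert 27: shifted 1 elements -> [2, 2, 16, 26, 27, 35]


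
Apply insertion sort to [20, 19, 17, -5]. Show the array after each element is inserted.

First element 20 is already 'sorted'
Insert 19: shifted 1 elements -> [19, 20, 17, -5]
Insert 17: shifted 2 elements -> [17, 19, 20, -5]
Insert -5: shifted 3 elements -> [-5, 17, 19, 20]


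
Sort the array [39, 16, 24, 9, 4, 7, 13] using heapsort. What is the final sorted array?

Build heap: [39, 16, 24, 9, 4, 7, 13]
Extract 39: [24, 16, 13, 9, 4, 7, 39]
Extract 24: [16, 9, 13, 7, 4, 24, 39]
Extract 16: [13, 9, 4, 7, 16, 24, 39]
Extract 13: [9, 7, 4, 13, 16, 24, 39]
Extract 9: [7, 4, 9, 13, 16, 24, 39]
Extract 7: [4, 7, 9, 13, 16, 24, 39]


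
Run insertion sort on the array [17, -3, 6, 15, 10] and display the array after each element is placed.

First element 17 is already 'sorted'
Insert -3: shifted 1 elements -> [-3, 17, 6, 15, 10]
Insert 6: shifted 1 elements -> [-3, 6, 17, 15, 10]
Insert 15: shifted 1 elements -> [-3, 6, 15, 17, 10]
Insert 10: shifted 2 elements -> [-3, 6, 10, 15, 17]


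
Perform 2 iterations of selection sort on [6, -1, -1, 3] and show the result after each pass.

Pass 1: Select minimum -1 at index 1, swap -> [-1, 6, -1, 3]
Pass 2: Select minimum -1 at index 2, swap -> [-1, -1, 6, 3]


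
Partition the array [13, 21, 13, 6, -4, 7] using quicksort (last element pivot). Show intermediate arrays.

Partition 1: pivot=7 at index 2 -> [6, -4, 7, 13, 21, 13]
Partition 2: pivot=-4 at index 0 -> [-4, 6, 7, 13, 21, 13]
Partition 3: pivot=13 at index 4 -> [-4, 6, 7, 13, 13, 21]


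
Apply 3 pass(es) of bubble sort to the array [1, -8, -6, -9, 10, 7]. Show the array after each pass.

After pass 1: [-8, -6, -9, 1, 7, 10] (4 swaps)
After pass 2: [-8, -9, -6, 1, 7, 10] (1 swaps)
After pass 3: [-9, -8, -6, 1, 7, 10] (1 swaps)
Total swaps: 6


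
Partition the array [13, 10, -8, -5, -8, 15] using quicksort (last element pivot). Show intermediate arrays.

Partition 1: pivot=15 at index 5 -> [13, 10, -8, -5, -8, 15]
Partition 2: pivot=-8 at index 1 -> [-8, -8, 13, -5, 10, 15]
Partition 3: pivot=10 at index 3 -> [-8, -8, -5, 10, 13, 15]


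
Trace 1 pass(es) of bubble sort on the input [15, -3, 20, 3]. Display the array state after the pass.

After pass 1: [-3, 15, 3, 20] (2 swaps)
Total swaps: 2


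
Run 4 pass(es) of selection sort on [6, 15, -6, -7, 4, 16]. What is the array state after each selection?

Pass 1: Select minimum -7 at index 3, swap -> [-7, 15, -6, 6, 4, 16]
Pass 2: Select minimum -6 at index 2, swap -> [-7, -6, 15, 6, 4, 16]
Pass 3: Select minimum 4 at index 4, swap -> [-7, -6, 4, 6, 15, 16]
Pass 4: Select minimum 6 at index 3, swap -> [-7, -6, 4, 6, 15, 16]


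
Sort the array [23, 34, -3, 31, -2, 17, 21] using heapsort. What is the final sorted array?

Build heap: [34, 31, 21, 23, -2, 17, -3]
Extract 34: [31, 23, 21, -3, -2, 17, 34]
Extract 31: [23, 17, 21, -3, -2, 31, 34]
Extract 23: [21, 17, -2, -3, 23, 31, 34]
Extract 21: [17, -3, -2, 21, 23, 31, 34]
Extract 17: [-2, -3, 17, 21, 23, 31, 34]
Extract -2: [-3, -2, 17, 21, 23, 31, 34]


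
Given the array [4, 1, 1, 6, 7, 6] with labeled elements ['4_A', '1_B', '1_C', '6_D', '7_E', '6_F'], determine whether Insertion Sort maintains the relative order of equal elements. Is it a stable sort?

Trace Insertion Sort on the labeled array (the key is the number; the letter only tracks identity):
  Insert 1_B at index 0: [1_B, 4_A, 1_C, 6_D, 7_E, 6_F]
  Insert 1_C at index 1: [1_B, 1_C, 4_A, 6_D, 7_E, 6_F]
  Insert 6_D at index 3: [1_B, 1_C, 4_A, 6_D, 7_E, 6_F]
  Insert 7_E at index 4: [1_B, 1_C, 4_A, 6_D, 7_E, 6_F]
  Insert 6_F at index 4: [1_B, 1_C, 4_A, 6_D, 6_F, 7_E]
Final order: [1_B, 1_C, 4_A, 6_D, 6_F, 7_E]
Equal keys:
  value 1: originally 1_B, 1_C; after sorting 1_B, 1_C -> order preserved
  value 6: originally 6_D, 6_F; after sorting 6_D, 6_F -> order preserved
All equal keys kept their original relative order. Insertion Sort is stable: elements are shifted only while they are strictly greater than the key, so a key is inserted after any equal elements already placed.
Answer: Stable


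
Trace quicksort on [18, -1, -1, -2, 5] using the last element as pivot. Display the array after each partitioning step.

Partition 1: pivot=5 at index 3 -> [-1, -1, -2, 5, 18]
Partition 2: pivot=-2 at index 0 -> [-2, -1, -1, 5, 18]
Partition 3: pivot=-1 at index 2 -> [-2, -1, -1, 5, 18]


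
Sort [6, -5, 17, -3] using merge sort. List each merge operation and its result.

Divide and conquer:
  Merge [6] + [-5] -> [-5, 6]
  Merge [17] + [-3] -> [-3, 17]
  Merge [-5, 6] + [-3, 17] -> [-5, -3, 6, 17]


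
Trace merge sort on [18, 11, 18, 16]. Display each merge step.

Divide and conquer:
  Merge [18] + [11] -> [11, 18]
  Merge [18] + [16] -> [16, 18]
  Merge [11, 18] + [16, 18] -> [11, 16, 18, 18]


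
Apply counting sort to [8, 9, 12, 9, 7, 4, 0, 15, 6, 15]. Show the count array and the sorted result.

Count array: [1, 0, 0, 0, 1, 0, 1, 1, 1, 2, 0, 0, 1, 0, 0, 2]
(count[i] = number of elements equal to i)
Cumulative count: [1, 1, 1, 1, 2, 2, 3, 4, 5, 7, 7, 7, 8, 8, 8, 10]
Sorted: [0, 4, 6, 7, 8, 9, 9, 12, 15, 15]


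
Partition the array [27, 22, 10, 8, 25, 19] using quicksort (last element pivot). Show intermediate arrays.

Partition 1: pivot=19 at index 2 -> [10, 8, 19, 22, 25, 27]
Partition 2: pivot=8 at index 0 -> [8, 10, 19, 22, 25, 27]
Partition 3: pivot=27 at index 5 -> [8, 10, 19, 22, 25, 27]
Partition 4: pivot=25 at index 4 -> [8, 10, 19, 22, 25, 27]


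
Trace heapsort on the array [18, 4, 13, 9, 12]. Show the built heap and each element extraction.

Build heap: [18, 12, 13, 9, 4]
Extract 18: [13, 12, 4, 9, 18]
Extract 13: [12, 9, 4, 13, 18]
Extract 12: [9, 4, 12, 13, 18]
Extract 9: [4, 9, 12, 13, 18]


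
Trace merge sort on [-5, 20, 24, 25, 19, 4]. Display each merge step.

Divide and conquer:
  Merge [20] + [24] -> [20, 24]
  Merge [-5] + [20, 24] -> [-5, 20, 24]
  Merge [19] + [4] -> [4, 19]
  Merge [25] + [4, 19] -> [4, 19, 25]
  Merge [-5, 20, 24] + [4, 19, 25] -> [-5, 4, 19, 20, 24, 25]


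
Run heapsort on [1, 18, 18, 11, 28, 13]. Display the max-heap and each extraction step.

Build heap: [28, 18, 18, 11, 1, 13]
Extract 28: [18, 13, 18, 11, 1, 28]
Extract 18: [18, 13, 1, 11, 18, 28]
Extract 18: [13, 11, 1, 18, 18, 28]
Extract 13: [11, 1, 13, 18, 18, 28]
Extract 11: [1, 11, 13, 18, 18, 28]


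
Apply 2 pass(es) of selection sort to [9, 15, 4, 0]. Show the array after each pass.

Pass 1: Select minimum 0 at index 3, swap -> [0, 15, 4, 9]
Pass 2: Select minimum 4 at index 2, swap -> [0, 4, 15, 9]


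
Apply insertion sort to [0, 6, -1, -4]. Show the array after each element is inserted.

First element 0 is already 'sorted'
Insert 6: shifted 0 elements -> [0, 6, -1, -4]
Insert -1: shifted 2 elements -> [-1, 0, 6, -4]
Insert -4: shifted 3 elements -> [-4, -1, 0, 6]


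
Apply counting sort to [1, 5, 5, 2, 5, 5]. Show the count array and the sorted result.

Count array: [0, 1, 1, 0, 0, 4]
(count[i] = number of elements equal to i)
Cumulative count: [0, 1, 2, 2, 2, 6]
Sorted: [1, 2, 5, 5, 5, 5]


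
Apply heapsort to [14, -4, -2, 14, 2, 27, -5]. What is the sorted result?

Build heap: [27, 14, 14, -4, 2, -2, -5]
Extract 27: [14, 2, 14, -4, -5, -2, 27]
Extract 14: [14, 2, -2, -4, -5, 14, 27]
Extract 14: [2, -4, -2, -5, 14, 14, 27]
Extract 2: [-2, -4, -5, 2, 14, 14, 27]
Extract -2: [-4, -5, -2, 2, 14, 14, 27]
Extract -4: [-5, -4, -2, 2, 14, 14, 27]


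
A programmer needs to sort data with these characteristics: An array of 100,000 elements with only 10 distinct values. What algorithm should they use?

Best choice: 3-way quicksort or Counting sort
Reason: 3-way (Dutch national flag) partitioning groups every copy of the pivot together, so with only d=10 distinct keys quicksort finishes in O(n log d) expected time, which is effectively linear; counting sort runs in O(n + k) where k is the size of the key range (not the number of distinct values), so it is linear when the 10 values are integers drawn from a small known range


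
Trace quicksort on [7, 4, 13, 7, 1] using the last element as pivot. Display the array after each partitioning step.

Partition 1: pivot=1 at index 0 -> [1, 4, 13, 7, 7]
Partition 2: pivot=7 at index 3 -> [1, 4, 7, 7, 13]
Partition 3: pivot=7 at index 2 -> [1, 4, 7, 7, 13]


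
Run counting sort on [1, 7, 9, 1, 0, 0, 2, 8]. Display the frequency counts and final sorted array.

Count array: [2, 2, 1, 0, 0, 0, 0, 1, 1, 1]
(count[i] = number of elements equal to i)
Cumulative count: [2, 4, 5, 5, 5, 5, 5, 6, 7, 8]
Sorted: [0, 0, 1, 1, 2, 7, 8, 9]


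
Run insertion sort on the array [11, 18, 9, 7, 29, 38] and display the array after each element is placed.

First element 11 is already 'sorted'
Insert 18: shifted 0 elements -> [11, 18, 9, 7, 29, 38]
Insert 9: shifted 2 elements -> [9, 11, 18, 7, 29, 38]
Insert 7: shifted 3 elements -> [7, 9, 11, 18, 29, 38]
Insert 29: shifted 0 elements -> [7, 9, 11, 18, 29, 38]
Insert 38: shifted 0 elements -> [7, 9, 11, 18, 29, 38]


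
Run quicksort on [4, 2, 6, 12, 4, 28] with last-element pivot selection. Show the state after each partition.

Partition 1: pivot=28 at index 5 -> [4, 2, 6, 12, 4, 28]
Partition 2: pivot=4 at index 2 -> [4, 2, 4, 12, 6, 28]
Partition 3: pivot=2 at index 0 -> [2, 4, 4, 12, 6, 28]
Partition 4: pivot=6 at index 3 -> [2, 4, 4, 6, 12, 28]


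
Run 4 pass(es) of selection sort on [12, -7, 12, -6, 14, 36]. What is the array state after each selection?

Pass 1: Select minimum -7 at index 1, swap -> [-7, 12, 12, -6, 14, 36]
Pass 2: Select minimum -6 at index 3, swap -> [-7, -6, 12, 12, 14, 36]
Pass 3: Select minimum 12 at index 2, swap -> [-7, -6, 12, 12, 14, 36]
Pass 4: Select minimum 12 at index 3, swap -> [-7, -6, 12, 12, 14, 36]


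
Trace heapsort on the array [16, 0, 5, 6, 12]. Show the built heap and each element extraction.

Build heap: [16, 12, 5, 6, 0]
Extract 16: [12, 6, 5, 0, 16]
Extract 12: [6, 0, 5, 12, 16]
Extract 6: [5, 0, 6, 12, 16]
Extract 5: [0, 5, 6, 12, 16]


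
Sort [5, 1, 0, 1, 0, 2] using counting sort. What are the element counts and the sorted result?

Count array: [2, 2, 1, 0, 0, 1]
(count[i] = number of elements equal to i)
Cumulative count: [2, 4, 5, 5, 5, 6]
Sorted: [0, 0, 1, 1, 2, 5]


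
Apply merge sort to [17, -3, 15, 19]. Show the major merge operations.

Divide and conquer:
  Merge [17] + [-3] -> [-3, 17]
  Merge [15] + [19] -> [15, 19]
  Merge [-3, 17] + [15, 19] -> [-3, 15, 17, 19]


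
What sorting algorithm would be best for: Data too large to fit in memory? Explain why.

Best choice: External merge sort
Reason: Minimizes disk I/O by sequential reads/writes


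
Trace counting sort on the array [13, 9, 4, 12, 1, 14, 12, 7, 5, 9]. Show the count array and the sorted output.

Count array: [0, 1, 0, 0, 1, 1, 0, 1, 0, 2, 0, 0, 2, 1, 1]
(count[i] = number of elements equal to i)
Cumulative count: [0, 1, 1, 1, 2, 3, 3, 4, 4, 6, 6, 6, 8, 9, 10]
Sorted: [1, 4, 5, 7, 9, 9, 12, 12, 13, 14]


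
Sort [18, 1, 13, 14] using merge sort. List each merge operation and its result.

Divide and conquer:
  Merge [18] + [1] -> [1, 18]
  Merge [13] + [14] -> [13, 14]
  Merge [1, 18] + [13, 14] -> [1, 13, 14, 18]


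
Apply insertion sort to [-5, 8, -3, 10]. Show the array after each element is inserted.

First element -5 is already 'sorted'
Insert 8: shifted 0 elements -> [-5, 8, -3, 10]
Insert -3: shifted 1 elements -> [-5, -3, 8, 10]
Insert 10: shifted 0 elements -> [-5, -3, 8, 10]


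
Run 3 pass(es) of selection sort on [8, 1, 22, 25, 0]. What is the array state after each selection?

Pass 1: Select minimum 0 at index 4, swap -> [0, 1, 22, 25, 8]
Pass 2: Select minimum 1 at index 1, swap -> [0, 1, 22, 25, 8]
Pass 3: Select minimum 8 at index 4, swap -> [0, 1, 8, 25, 22]


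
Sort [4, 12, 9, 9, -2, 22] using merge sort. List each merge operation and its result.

Divide and conquer:
  Merge [12] + [9] -> [9, 12]
  Merge [4] + [9, 12] -> [4, 9, 12]
  Merge [-2] + [22] -> [-2, 22]
  Merge [9] + [-2, 22] -> [-2, 9, 22]
  Merge [4, 9, 12] + [-2, 9, 22] -> [-2, 4, 9, 9, 12, 22]


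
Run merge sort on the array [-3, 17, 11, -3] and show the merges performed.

Divide and conquer:
  Merge [-3] + [17] -> [-3, 17]
  Merge [11] + [-3] -> [-3, 11]
  Merge [-3, 17] + [-3, 11] -> [-3, -3, 11, 17]


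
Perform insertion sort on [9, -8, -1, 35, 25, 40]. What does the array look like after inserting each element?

First element 9 is already 'sorted'
Insert -8: shifted 1 elements -> [-8, 9, -1, 35, 25, 40]
Insert -1: shifted 1 elements -> [-8, -1, 9, 35, 25, 40]
Insert 35: shifted 0 elements -> [-8, -1, 9, 35, 25, 40]
Insert 25: shifted 1 elements -> [-8, -1, 9, 25, 35, 40]
Insert 40: shifted 0 elements -> [-8, -1, 9, 25, 35, 40]


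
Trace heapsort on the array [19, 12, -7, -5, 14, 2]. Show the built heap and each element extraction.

Build heap: [19, 14, 2, -5, 12, -7]
Extract 19: [14, 12, 2, -5, -7, 19]
Extract 14: [12, -5, 2, -7, 14, 19]
Extract 12: [2, -5, -7, 12, 14, 19]
Extract 2: [-5, -7, 2, 12, 14, 19]
Extract -5: [-7, -5, 2, 12, 14, 19]


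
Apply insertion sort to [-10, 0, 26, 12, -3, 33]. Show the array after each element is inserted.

First element -10 is already 'sorted'
Insert 0: shifted 0 elements -> [-10, 0, 26, 12, -3, 33]
Insert 26: shifted 0 elements -> [-10, 0, 26, 12, -3, 33]
Insert 12: shifted 1 elements -> [-10, 0, 12, 26, -3, 33]
Insert -3: shifted 3 elements -> [-10, -3, 0, 12, 26, 33]
Insert 33: shifted 0 elements -> [-10, -3, 0, 12, 26, 33]


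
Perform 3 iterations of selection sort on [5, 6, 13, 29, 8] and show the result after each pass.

Pass 1: Select minimum 5 at index 0, swap -> [5, 6, 13, 29, 8]
Pass 2: Select minimum 6 at index 1, swap -> [5, 6, 13, 29, 8]
Pass 3: Select minimum 8 at index 4, swap -> [5, 6, 8, 29, 13]


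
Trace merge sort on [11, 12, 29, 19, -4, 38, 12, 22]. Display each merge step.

Divide and conquer:
  Merge [11] + [12] -> [11, 12]
  Merge [29] + [19] -> [19, 29]
  Merge [11, 12] + [19, 29] -> [11, 12, 19, 29]
  Merge [-4] + [38] -> [-4, 38]
  Merge [12] + [22] -> [12, 22]
  Merge [-4, 38] + [12, 22] -> [-4, 12, 22, 38]
  Merge [11, 12, 19, 29] + [-4, 12, 22, 38] -> [-4, 11, 12, 12, 19, 22, 29, 38]


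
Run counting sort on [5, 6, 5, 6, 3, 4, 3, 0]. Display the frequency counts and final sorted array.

Count array: [1, 0, 0, 2, 1, 2, 2]
(count[i] = number of elements equal to i)
Cumulative count: [1, 1, 1, 3, 4, 6, 8]
Sorted: [0, 3, 3, 4, 5, 5, 6, 6]


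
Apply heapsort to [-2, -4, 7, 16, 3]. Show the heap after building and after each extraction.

Build heap: [16, 3, 7, -4, -2]
Extract 16: [7, 3, -2, -4, 16]
Extract 7: [3, -4, -2, 7, 16]
Extract 3: [-2, -4, 3, 7, 16]
Extract -2: [-4, -2, 3, 7, 16]


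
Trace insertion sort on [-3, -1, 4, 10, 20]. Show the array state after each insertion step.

First element -3 is already 'sorted'
Insert -1: shifted 0 elements -> [-3, -1, 4, 10, 20]
Insert 4: shifted 0 elements -> [-3, -1, 4, 10, 20]
Insert 10: shifted 0 elements -> [-3, -1, 4, 10, 20]
Insert 20: shifted 0 elements -> [-3, -1, 4, 10, 20]


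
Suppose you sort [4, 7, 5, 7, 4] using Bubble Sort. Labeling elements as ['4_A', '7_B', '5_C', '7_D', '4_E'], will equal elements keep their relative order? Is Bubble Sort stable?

Trace Bubble Sort on the labeled array (the key is the number; the letter only tracks identity):
  After pass 1: [4_A, 5_C, 7_B, 4_E, 7_D]
  After pass 2: [4_A, 5_C, 4_E, 7_B, 7_D]
  After pass 3: [4_A, 4_E, 5_C, 7_B, 7_D]
  After pass 4: [4_A, 4_E, 5_C, 7_B, 7_D] (no swaps, done)
Final order: [4_A, 4_E, 5_C, 7_B, 7_D]
Equal keys:
  value 4: originally 4_A, 4_E; after sorting 4_A, 4_E -> order preserved
  value 7: originally 7_B, 7_D; after sorting 7_B, 7_D -> order preserved
All equal keys kept their original relative order. Bubble Sort is stable: it only swaps adjacent elements when the left one is strictly greater, so equal keys never move past each other.
Answer: Stable


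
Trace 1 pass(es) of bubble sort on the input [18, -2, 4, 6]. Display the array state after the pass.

After pass 1: [-2, 4, 6, 18] (3 swaps)
Total swaps: 3


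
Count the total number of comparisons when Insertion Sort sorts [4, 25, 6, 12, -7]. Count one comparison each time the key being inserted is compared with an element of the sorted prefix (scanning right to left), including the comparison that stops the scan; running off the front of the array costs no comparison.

Insert 25: 4 <= 25 (stop) = 1 comparison(s) -> [4, 25, 6, 12, -7]
Insert 6: 25 > 6 (shift), 4 <= 6 (stop) = 2 comparison(s) -> [4, 6, 25, 12, -7]
Insert 12: 25 > 12 (shift), 6 <= 12 (stop) = 2 comparison(s) -> [4, 6, 12, 25, -7]
Insert -7: 25 > -7 (shift), 12 > -7 (shift), 6 > -7 (shift), 4 > -7 (shift), reached front = 4 comparison(s) -> [-7, 4, 6, 12, 25]
Total comparisons: 1 + 2 + 2 + 4 = 9


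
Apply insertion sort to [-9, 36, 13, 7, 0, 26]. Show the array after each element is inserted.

First element -9 is already 'sorted'
Insert 36: shifted 0 elements -> [-9, 36, 13, 7, 0, 26]
Insert 13: shifted 1 elements -> [-9, 13, 36, 7, 0, 26]
Insert 7: shifted 2 elements -> [-9, 7, 13, 36, 0, 26]
Insert 0: shifted 3 elements -> [-9, 0, 7, 13, 36, 26]
Insert 26: shifted 1 elements -> [-9, 0, 7, 13, 26, 36]


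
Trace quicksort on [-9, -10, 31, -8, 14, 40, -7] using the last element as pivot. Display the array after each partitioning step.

Partition 1: pivot=-7 at index 3 -> [-9, -10, -8, -7, 14, 40, 31]
Partition 2: pivot=-8 at index 2 -> [-9, -10, -8, -7, 14, 40, 31]
Partition 3: pivot=-10 at index 0 -> [-10, -9, -8, -7, 14, 40, 31]
Partition 4: pivot=31 at index 5 -> [-10, -9, -8, -7, 14, 31, 40]


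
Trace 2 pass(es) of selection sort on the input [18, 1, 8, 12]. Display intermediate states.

Pass 1: Select minimum 1 at index 1, swap -> [1, 18, 8, 12]
Pass 2: Select minimum 8 at index 2, swap -> [1, 8, 18, 12]


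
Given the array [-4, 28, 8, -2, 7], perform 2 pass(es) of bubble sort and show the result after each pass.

After pass 1: [-4, 8, -2, 7, 28] (3 swaps)
After pass 2: [-4, -2, 7, 8, 28] (2 swaps)
Total swaps: 5


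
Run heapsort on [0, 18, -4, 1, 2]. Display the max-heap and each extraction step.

Build heap: [18, 2, -4, 1, 0]
Extract 18: [2, 1, -4, 0, 18]
Extract 2: [1, 0, -4, 2, 18]
Extract 1: [0, -4, 1, 2, 18]
Extract 0: [-4, 0, 1, 2, 18]


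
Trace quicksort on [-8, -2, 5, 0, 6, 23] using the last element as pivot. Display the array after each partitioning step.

Partition 1: pivot=23 at index 5 -> [-8, -2, 5, 0, 6, 23]
Partition 2: pivot=6 at index 4 -> [-8, -2, 5, 0, 6, 23]
Partition 3: pivot=0 at index 2 -> [-8, -2, 0, 5, 6, 23]
Partition 4: pivot=-2 at index 1 -> [-8, -2, 0, 5, 6, 23]


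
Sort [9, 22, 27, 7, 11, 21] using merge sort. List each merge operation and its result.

Divide and conquer:
  Merge [22] + [27] -> [22, 27]
  Merge [9] + [22, 27] -> [9, 22, 27]
  Merge [11] + [21] -> [11, 21]
  Merge [7] + [11, 21] -> [7, 11, 21]
  Merge [9, 22, 27] + [7, 11, 21] -> [7, 9, 11, 21, 22, 27]


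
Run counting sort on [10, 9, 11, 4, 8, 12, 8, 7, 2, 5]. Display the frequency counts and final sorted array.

Count array: [0, 0, 1, 0, 1, 1, 0, 1, 2, 1, 1, 1, 1]
(count[i] = number of elements equal to i)
Cumulative count: [0, 0, 1, 1, 2, 3, 3, 4, 6, 7, 8, 9, 10]
Sorted: [2, 4, 5, 7, 8, 8, 9, 10, 11, 12]


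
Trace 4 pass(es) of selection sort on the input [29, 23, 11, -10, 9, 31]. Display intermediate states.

Pass 1: Select minimum -10 at index 3, swap -> [-10, 23, 11, 29, 9, 31]
Pass 2: Select minimum 9 at index 4, swap -> [-10, 9, 11, 29, 23, 31]
Pass 3: Select minimum 11 at index 2, swap -> [-10, 9, 11, 29, 23, 31]
Pass 4: Select minimum 23 at index 4, swap -> [-10, 9, 11, 23, 29, 31]


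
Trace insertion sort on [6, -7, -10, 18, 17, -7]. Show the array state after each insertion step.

First element 6 is already 'sorted'
Insert -7: shifted 1 elements -> [-7, 6, -10, 18, 17, -7]
Insert -10: shifted 2 elements -> [-10, -7, 6, 18, 17, -7]
Insert 18: shifted 0 elements -> [-10, -7, 6, 18, 17, -7]
Insert 17: shifted 1 elements -> [-10, -7, 6, 17, 18, -7]
Insert -7: shifted 3 elements -> [-10, -7, -7, 6, 17, 18]


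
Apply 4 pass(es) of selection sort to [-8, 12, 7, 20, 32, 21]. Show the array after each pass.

Pass 1: Select minimum -8 at index 0, swap -> [-8, 12, 7, 20, 32, 21]
Pass 2: Select minimum 7 at index 2, swap -> [-8, 7, 12, 20, 32, 21]
Pass 3: Select minimum 12 at index 2, swap -> [-8, 7, 12, 20, 32, 21]
Pass 4: Select minimum 20 at index 3, swap -> [-8, 7, 12, 20, 32, 21]


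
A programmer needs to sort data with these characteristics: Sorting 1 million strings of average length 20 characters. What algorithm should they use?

Best choice: MSD radix sort or Mergesort
Reason: MSD radix sort is a non-comparison sort that buckets the strings by successive character positions, running in time proportional to the total number of characters examined rather than O(n log n) string comparisons; mergesort is a stable O(n log n)-comparison alternative that works for arbitrary variable-length keys


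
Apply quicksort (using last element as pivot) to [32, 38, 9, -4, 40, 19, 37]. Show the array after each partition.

Partition 1: pivot=37 at index 4 -> [32, 9, -4, 19, 37, 38, 40]
Partition 2: pivot=19 at index 2 -> [9, -4, 19, 32, 37, 38, 40]
Partition 3: pivot=-4 at index 0 -> [-4, 9, 19, 32, 37, 38, 40]
Partition 4: pivot=40 at index 6 -> [-4, 9, 19, 32, 37, 38, 40]


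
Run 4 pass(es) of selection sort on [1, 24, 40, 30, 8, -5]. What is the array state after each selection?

Pass 1: Select minimum -5 at index 5, swap -> [-5, 24, 40, 30, 8, 1]
Pass 2: Select minimum 1 at index 5, swap -> [-5, 1, 40, 30, 8, 24]
Pass 3: Select minimum 8 at index 4, swap -> [-5, 1, 8, 30, 40, 24]
Pass 4: Select minimum 24 at index 5, swap -> [-5, 1, 8, 24, 40, 30]


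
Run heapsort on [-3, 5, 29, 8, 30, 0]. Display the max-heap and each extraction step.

Build heap: [30, 8, 29, -3, 5, 0]
Extract 30: [29, 8, 0, -3, 5, 30]
Extract 29: [8, 5, 0, -3, 29, 30]
Extract 8: [5, -3, 0, 8, 29, 30]
Extract 5: [0, -3, 5, 8, 29, 30]
Extract 0: [-3, 0, 5, 8, 29, 30]


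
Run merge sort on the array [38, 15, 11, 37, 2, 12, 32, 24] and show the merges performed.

Divide and conquer:
  Merge [38] + [15] -> [15, 38]
  Merge [11] + [37] -> [11, 37]
  Merge [15, 38] + [11, 37] -> [11, 15, 37, 38]
  Merge [2] + [12] -> [2, 12]
  Merge [32] + [24] -> [24, 32]
  Merge [2, 12] + [24, 32] -> [2, 12, 24, 32]
  Merge [11, 15, 37, 38] + [2, 12, 24, 32] -> [2, 11, 12, 15, 24, 32, 37, 38]


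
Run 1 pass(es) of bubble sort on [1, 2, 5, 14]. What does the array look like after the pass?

After pass 1: [1, 2, 5, 14] (0 swaps)
Total swaps: 0


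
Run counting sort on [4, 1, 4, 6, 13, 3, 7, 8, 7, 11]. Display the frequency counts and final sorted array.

Count array: [0, 1, 0, 1, 2, 0, 1, 2, 1, 0, 0, 1, 0, 1]
(count[i] = number of elements equal to i)
Cumulative count: [0, 1, 1, 2, 4, 4, 5, 7, 8, 8, 8, 9, 9, 10]
Sorted: [1, 3, 4, 4, 6, 7, 7, 8, 11, 13]


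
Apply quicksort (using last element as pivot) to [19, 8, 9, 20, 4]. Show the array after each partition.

Partition 1: pivot=4 at index 0 -> [4, 8, 9, 20, 19]
Partition 2: pivot=19 at index 3 -> [4, 8, 9, 19, 20]
Partition 3: pivot=9 at index 2 -> [4, 8, 9, 19, 20]


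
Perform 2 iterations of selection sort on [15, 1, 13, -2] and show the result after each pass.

Pass 1: Select minimum -2 at index 3, swap -> [-2, 1, 13, 15]
Pass 2: Select minimum 1 at index 1, swap -> [-2, 1, 13, 15]


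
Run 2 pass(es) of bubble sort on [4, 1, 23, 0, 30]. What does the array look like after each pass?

After pass 1: [1, 4, 0, 23, 30] (2 swaps)
After pass 2: [1, 0, 4, 23, 30] (1 swaps)
Total swaps: 3


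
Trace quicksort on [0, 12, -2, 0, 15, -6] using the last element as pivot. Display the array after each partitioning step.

Partition 1: pivot=-6 at index 0 -> [-6, 12, -2, 0, 15, 0]
Partition 2: pivot=0 at index 3 -> [-6, -2, 0, 0, 15, 12]
Partition 3: pivot=0 at index 2 -> [-6, -2, 0, 0, 15, 12]
Partition 4: pivot=12 at index 4 -> [-6, -2, 0, 0, 12, 15]


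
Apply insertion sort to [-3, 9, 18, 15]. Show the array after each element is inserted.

First element -3 is already 'sorted'
Insert 9: shifted 0 elements -> [-3, 9, 18, 15]
Insert 18: shifted 0 elements -> [-3, 9, 18, 15]
Insert 15: shifted 1 elements -> [-3, 9, 15, 18]
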